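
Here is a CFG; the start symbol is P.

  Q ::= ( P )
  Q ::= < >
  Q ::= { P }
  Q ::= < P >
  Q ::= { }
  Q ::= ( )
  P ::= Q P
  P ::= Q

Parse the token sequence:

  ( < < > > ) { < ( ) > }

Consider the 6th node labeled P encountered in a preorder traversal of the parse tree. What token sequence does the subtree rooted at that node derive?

[P [Q ( [P [Q < [P [Q < >]] >]] )] [P [Q { [P [Q < [P [Q ( )]] >]] }]]]

( )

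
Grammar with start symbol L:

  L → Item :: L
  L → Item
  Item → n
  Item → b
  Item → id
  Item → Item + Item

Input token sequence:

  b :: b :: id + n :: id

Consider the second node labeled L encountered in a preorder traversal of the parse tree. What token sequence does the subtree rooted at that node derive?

b :: id + n :: id

[L [Item b] :: [L [Item b] :: [L [Item [Item id] + [Item n]] :: [L [Item id]]]]]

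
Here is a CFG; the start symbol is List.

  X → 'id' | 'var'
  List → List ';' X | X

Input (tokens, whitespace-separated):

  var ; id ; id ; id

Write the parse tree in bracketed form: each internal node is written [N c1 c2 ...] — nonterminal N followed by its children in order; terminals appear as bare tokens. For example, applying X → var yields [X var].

List
List ; X
List ; X ; X
List ; X ; X ; X
X ; X ; X ; X
var ; X ; X ; X
var ; id ; X ; X
var ; id ; id ; X
var ; id ; id ; id

[List [List [List [List [X var]] ; [X id]] ; [X id]] ; [X id]]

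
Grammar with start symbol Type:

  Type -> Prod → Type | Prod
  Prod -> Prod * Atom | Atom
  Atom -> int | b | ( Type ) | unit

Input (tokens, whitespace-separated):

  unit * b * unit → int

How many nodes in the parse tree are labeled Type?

[Type [Prod [Prod [Prod [Atom unit]] * [Atom b]] * [Atom unit]] → [Type [Prod [Atom int]]]]

2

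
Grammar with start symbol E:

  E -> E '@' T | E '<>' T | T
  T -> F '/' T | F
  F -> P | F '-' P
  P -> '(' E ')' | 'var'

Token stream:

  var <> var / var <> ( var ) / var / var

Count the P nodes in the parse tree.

7

[E [E [E [T [F [P var]]]] <> [T [F [P var]] / [T [F [P var]]]]] <> [T [F [P ( [E [T [F [P var]]]] )]] / [T [F [P var]] / [T [F [P var]]]]]]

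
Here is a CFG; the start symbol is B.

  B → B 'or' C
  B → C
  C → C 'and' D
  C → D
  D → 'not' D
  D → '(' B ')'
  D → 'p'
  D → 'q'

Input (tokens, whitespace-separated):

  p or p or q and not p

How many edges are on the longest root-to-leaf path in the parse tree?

[B [B [B [C [D p]]] or [C [D p]]] or [C [C [D q]] and [D not [D p]]]]

5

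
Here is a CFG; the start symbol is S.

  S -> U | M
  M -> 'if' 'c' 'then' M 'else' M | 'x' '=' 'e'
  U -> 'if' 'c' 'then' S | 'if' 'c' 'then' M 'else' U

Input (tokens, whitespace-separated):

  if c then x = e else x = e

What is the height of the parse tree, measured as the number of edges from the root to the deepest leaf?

3

[S [M if c then [M x = e] else [M x = e]]]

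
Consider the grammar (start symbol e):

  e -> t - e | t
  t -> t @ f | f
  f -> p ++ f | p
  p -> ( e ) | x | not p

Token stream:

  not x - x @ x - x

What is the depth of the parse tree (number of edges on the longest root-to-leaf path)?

6

[e [t [f [p not [p x]]]] - [e [t [t [f [p x]]] @ [f [p x]]] - [e [t [f [p x]]]]]]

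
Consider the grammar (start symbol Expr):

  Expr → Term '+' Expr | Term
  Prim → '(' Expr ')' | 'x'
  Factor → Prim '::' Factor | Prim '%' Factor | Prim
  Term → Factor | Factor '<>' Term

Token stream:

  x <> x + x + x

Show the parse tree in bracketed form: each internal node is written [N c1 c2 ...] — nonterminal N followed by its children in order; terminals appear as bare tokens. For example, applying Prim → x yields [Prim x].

[Expr [Term [Factor [Prim x]] <> [Term [Factor [Prim x]]]] + [Expr [Term [Factor [Prim x]]] + [Expr [Term [Factor [Prim x]]]]]]

Expr
Term + Expr
Factor <> Term + Expr
Prim <> Term + Expr
x <> Term + Expr
x <> Factor + Expr
x <> Prim + Expr
x <> x + Expr
x <> x + Term + Expr
x <> x + Factor + Expr
x <> x + Prim + Expr
x <> x + x + Expr
x <> x + x + Term
x <> x + x + Factor
x <> x + x + Prim
x <> x + x + x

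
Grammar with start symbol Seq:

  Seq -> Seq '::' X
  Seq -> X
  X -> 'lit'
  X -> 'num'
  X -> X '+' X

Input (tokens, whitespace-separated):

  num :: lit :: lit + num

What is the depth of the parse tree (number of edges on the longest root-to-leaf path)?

[Seq [Seq [Seq [X num]] :: [X lit]] :: [X [X lit] + [X num]]]

4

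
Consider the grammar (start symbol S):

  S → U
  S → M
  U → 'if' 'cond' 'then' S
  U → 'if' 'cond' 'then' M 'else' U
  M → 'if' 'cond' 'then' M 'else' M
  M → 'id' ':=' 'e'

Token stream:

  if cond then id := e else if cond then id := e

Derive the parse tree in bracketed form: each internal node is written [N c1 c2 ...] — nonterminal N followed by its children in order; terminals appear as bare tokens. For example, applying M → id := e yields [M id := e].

[S [U if cond then [M id := e] else [U if cond then [S [M id := e]]]]]

S
U
if cond then M else U
if cond then id := e else U
if cond then id := e else if cond then S
if cond then id := e else if cond then M
if cond then id := e else if cond then id := e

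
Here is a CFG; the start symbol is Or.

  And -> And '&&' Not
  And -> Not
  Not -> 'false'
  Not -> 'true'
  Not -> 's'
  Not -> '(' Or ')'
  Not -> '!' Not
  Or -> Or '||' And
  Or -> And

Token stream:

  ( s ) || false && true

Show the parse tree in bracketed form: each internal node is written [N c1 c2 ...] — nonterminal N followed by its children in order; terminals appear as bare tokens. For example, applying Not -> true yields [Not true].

Or
Or || And
And || And
Not || And
( Or ) || And
( And ) || And
( Not ) || And
( s ) || And
( s ) || And && Not
( s ) || Not && Not
( s ) || false && Not
( s ) || false && true

[Or [Or [And [Not ( [Or [And [Not s]]] )]]] || [And [And [Not false]] && [Not true]]]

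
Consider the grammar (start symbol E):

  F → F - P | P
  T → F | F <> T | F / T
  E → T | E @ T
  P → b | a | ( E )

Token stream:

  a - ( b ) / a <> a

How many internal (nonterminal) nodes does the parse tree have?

[E [T [F [F [P a]] - [P ( [E [T [F [P b]]]] )]] / [T [F [P a]] <> [T [F [P a]]]]]]

16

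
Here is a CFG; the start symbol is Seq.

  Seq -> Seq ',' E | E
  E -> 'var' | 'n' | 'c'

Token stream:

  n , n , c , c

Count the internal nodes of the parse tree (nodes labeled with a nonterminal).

8

[Seq [Seq [Seq [Seq [E n]] , [E n]] , [E c]] , [E c]]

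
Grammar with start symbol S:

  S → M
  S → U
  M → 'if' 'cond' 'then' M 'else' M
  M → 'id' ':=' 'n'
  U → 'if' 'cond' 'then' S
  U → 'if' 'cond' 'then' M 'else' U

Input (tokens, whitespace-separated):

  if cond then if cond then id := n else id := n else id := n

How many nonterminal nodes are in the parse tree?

6

[S [M if cond then [M if cond then [M id := n] else [M id := n]] else [M id := n]]]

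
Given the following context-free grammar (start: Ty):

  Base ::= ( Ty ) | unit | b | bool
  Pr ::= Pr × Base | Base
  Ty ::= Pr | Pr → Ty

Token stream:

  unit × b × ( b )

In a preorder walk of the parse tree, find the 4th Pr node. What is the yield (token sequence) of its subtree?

[Ty [Pr [Pr [Pr [Base unit]] × [Base b]] × [Base ( [Ty [Pr [Base b]]] )]]]

b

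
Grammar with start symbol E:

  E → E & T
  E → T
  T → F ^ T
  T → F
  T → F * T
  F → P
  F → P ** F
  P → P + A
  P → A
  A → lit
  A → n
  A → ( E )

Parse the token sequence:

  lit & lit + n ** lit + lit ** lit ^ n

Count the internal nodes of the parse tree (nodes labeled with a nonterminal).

24

[E [E [T [F [P [A lit]]]]] & [T [F [P [P [A lit]] + [A n]] ** [F [P [P [A lit]] + [A lit]] ** [F [P [A lit]]]]] ^ [T [F [P [A n]]]]]]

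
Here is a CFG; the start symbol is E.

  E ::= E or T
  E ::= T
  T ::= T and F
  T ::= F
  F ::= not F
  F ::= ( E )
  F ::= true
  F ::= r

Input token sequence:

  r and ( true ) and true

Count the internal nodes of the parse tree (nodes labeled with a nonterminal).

[E [T [T [T [F r]] and [F ( [E [T [F true]]] )]] and [F true]]]

10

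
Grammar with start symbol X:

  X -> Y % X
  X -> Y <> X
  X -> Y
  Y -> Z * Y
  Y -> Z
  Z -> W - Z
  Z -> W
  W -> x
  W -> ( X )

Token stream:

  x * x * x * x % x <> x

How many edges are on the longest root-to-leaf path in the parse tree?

[X [Y [Z [W x]] * [Y [Z [W x]] * [Y [Z [W x]] * [Y [Z [W x]]]]]] % [X [Y [Z [W x]]] <> [X [Y [Z [W x]]]]]]

7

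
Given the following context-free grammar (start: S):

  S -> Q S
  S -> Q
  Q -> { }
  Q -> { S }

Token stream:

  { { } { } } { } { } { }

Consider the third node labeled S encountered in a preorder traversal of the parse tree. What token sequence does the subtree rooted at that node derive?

[S [Q { [S [Q { }] [S [Q { }]]] }] [S [Q { }] [S [Q { }] [S [Q { }]]]]]

{ }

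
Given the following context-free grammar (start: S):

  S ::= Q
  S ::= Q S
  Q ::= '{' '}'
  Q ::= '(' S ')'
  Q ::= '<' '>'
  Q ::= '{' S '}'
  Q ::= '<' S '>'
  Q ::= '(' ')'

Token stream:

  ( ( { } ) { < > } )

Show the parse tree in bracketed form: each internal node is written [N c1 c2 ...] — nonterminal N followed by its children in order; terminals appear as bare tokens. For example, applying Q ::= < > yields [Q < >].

[S [Q ( [S [Q ( [S [Q { }]] )] [S [Q { [S [Q < >]] }]]] )]]

S
Q
( S )
( Q S )
( ( S ) S )
( ( Q ) S )
( ( { } ) S )
( ( { } ) Q )
( ( { } ) { S } )
( ( { } ) { Q } )
( ( { } ) { < > } )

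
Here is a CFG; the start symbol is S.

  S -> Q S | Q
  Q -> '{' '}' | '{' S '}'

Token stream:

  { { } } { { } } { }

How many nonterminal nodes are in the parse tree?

[S [Q { [S [Q { }]] }] [S [Q { [S [Q { }]] }] [S [Q { }]]]]

10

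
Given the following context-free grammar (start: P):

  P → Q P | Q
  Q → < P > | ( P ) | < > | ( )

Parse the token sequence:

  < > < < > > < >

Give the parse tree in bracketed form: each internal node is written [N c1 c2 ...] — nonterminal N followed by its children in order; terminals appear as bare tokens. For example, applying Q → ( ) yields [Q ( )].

[P [Q < >] [P [Q < [P [Q < >]] >] [P [Q < >]]]]

P
Q P
< > P
< > Q P
< > < P > P
< > < Q > P
< > < < > > P
< > < < > > Q
< > < < > > < >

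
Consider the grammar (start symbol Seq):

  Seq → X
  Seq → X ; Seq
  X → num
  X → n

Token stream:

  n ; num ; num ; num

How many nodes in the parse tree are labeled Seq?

[Seq [X n] ; [Seq [X num] ; [Seq [X num] ; [Seq [X num]]]]]

4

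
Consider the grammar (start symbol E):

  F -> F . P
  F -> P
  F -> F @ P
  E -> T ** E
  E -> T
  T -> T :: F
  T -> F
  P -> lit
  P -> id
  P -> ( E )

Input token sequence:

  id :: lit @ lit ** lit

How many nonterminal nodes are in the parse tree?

[E [T [T [F [P id]]] :: [F [F [P lit]] @ [P lit]]] ** [E [T [F [P lit]]]]]

13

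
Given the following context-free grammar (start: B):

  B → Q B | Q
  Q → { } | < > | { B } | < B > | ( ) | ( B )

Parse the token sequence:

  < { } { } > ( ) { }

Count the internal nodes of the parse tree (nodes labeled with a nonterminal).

[B [Q < [B [Q { }] [B [Q { }]]] >] [B [Q ( )] [B [Q { }]]]]

10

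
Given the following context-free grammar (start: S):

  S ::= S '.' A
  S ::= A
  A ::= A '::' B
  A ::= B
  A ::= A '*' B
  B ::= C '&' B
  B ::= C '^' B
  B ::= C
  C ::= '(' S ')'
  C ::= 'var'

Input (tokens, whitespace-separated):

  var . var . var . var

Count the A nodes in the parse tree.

[S [S [S [S [A [B [C var]]]] . [A [B [C var]]]] . [A [B [C var]]]] . [A [B [C var]]]]

4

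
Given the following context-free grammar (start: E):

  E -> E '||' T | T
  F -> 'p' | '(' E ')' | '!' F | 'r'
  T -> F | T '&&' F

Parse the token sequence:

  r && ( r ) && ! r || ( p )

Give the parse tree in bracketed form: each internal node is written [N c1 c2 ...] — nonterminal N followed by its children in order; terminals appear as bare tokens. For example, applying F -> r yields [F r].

E
E || T
T || T
T && F || T
T && F && F || T
F && F && F || T
r && F && F || T
r && ( E ) && F || T
r && ( T ) && F || T
r && ( F ) && F || T
r && ( r ) && F || T
r && ( r ) && ! F || T
r && ( r ) && ! r || T
r && ( r ) && ! r || F
r && ( r ) && ! r || ( E )
r && ( r ) && ! r || ( T )
r && ( r ) && ! r || ( F )
r && ( r ) && ! r || ( p )

[E [E [T [T [T [F r]] && [F ( [E [T [F r]]] )]] && [F ! [F r]]]] || [T [F ( [E [T [F p]]] )]]]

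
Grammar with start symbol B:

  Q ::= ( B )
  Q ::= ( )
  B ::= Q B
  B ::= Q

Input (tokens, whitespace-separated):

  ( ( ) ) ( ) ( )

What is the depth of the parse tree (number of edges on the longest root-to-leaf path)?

[B [Q ( [B [Q ( )]] )] [B [Q ( )] [B [Q ( )]]]]

4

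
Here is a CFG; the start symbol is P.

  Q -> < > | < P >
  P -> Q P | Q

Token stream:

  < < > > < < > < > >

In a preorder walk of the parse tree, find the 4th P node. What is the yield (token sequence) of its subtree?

[P [Q < [P [Q < >]] >] [P [Q < [P [Q < >] [P [Q < >]]] >]]]

< > < >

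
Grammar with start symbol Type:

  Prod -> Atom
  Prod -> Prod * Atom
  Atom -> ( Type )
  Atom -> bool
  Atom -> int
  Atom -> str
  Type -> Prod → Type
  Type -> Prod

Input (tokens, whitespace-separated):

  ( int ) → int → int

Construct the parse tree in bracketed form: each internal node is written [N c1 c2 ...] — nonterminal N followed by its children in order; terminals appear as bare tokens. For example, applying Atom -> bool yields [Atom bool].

[Type [Prod [Atom ( [Type [Prod [Atom int]]] )]] → [Type [Prod [Atom int]] → [Type [Prod [Atom int]]]]]

Type
Prod → Type
Atom → Type
( Type ) → Type
( Prod ) → Type
( Atom ) → Type
( int ) → Type
( int ) → Prod → Type
( int ) → Atom → Type
( int ) → int → Type
( int ) → int → Prod
( int ) → int → Atom
( int ) → int → int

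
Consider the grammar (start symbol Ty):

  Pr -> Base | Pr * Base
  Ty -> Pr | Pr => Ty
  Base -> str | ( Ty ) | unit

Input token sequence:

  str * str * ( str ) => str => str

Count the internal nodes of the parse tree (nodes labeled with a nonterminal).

[Ty [Pr [Pr [Pr [Base str]] * [Base str]] * [Base ( [Ty [Pr [Base str]]] )]] => [Ty [Pr [Base str]] => [Ty [Pr [Base str]]]]]

16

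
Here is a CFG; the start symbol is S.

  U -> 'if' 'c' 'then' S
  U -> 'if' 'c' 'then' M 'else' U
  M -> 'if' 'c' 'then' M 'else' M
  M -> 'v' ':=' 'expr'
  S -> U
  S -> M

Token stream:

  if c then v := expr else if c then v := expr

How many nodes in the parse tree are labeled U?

[S [U if c then [M v := expr] else [U if c then [S [M v := expr]]]]]

2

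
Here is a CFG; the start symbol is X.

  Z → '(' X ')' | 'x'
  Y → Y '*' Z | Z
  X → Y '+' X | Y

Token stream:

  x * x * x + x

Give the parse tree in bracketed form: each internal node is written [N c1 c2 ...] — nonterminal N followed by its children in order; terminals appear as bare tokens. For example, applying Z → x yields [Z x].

X
Y + X
Y * Z + X
Y * Z * Z + X
Z * Z * Z + X
x * Z * Z + X
x * x * Z + X
x * x * x + X
x * x * x + Y
x * x * x + Z
x * x * x + x

[X [Y [Y [Y [Z x]] * [Z x]] * [Z x]] + [X [Y [Z x]]]]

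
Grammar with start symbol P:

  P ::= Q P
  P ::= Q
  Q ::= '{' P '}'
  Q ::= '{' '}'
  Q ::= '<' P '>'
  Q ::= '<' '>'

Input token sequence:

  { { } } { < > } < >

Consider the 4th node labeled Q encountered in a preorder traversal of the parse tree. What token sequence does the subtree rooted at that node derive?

< >

[P [Q { [P [Q { }]] }] [P [Q { [P [Q < >]] }] [P [Q < >]]]]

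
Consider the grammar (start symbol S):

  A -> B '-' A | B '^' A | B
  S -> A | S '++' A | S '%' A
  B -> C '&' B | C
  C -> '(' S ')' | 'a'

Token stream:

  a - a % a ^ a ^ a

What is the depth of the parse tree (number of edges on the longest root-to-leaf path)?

6

[S [S [A [B [C a]] - [A [B [C a]]]]] % [A [B [C a]] ^ [A [B [C a]] ^ [A [B [C a]]]]]]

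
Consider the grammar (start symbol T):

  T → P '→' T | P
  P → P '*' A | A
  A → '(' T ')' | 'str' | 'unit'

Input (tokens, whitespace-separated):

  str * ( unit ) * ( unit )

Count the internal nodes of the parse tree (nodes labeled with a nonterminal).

13

[T [P [P [P [A str]] * [A ( [T [P [A unit]]] )]] * [A ( [T [P [A unit]]] )]]]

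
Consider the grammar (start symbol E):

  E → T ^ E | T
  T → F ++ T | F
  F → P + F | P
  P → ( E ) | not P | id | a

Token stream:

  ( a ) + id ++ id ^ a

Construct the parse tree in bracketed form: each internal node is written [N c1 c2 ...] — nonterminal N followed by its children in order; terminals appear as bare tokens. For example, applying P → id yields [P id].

[E [T [F [P ( [E [T [F [P a]]]] )] + [F [P id]]] ++ [T [F [P id]]]] ^ [E [T [F [P a]]]]]

E
T ^ E
F ++ T ^ E
P + F ++ T ^ E
( E ) + F ++ T ^ E
( T ) + F ++ T ^ E
( F ) + F ++ T ^ E
( P ) + F ++ T ^ E
( a ) + F ++ T ^ E
( a ) + P ++ T ^ E
( a ) + id ++ T ^ E
( a ) + id ++ F ^ E
( a ) + id ++ P ^ E
( a ) + id ++ id ^ E
( a ) + id ++ id ^ T
( a ) + id ++ id ^ F
( a ) + id ++ id ^ P
( a ) + id ++ id ^ a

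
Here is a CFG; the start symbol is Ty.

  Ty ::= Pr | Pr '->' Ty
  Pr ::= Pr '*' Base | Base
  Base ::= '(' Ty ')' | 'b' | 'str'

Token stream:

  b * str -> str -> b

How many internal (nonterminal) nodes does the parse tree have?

[Ty [Pr [Pr [Base b]] * [Base str]] -> [Ty [Pr [Base str]] -> [Ty [Pr [Base b]]]]]

11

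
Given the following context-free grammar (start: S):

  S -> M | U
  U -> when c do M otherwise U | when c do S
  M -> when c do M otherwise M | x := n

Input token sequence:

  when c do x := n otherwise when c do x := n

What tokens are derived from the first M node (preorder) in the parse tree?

[S [U when c do [M x := n] otherwise [U when c do [S [M x := n]]]]]

x := n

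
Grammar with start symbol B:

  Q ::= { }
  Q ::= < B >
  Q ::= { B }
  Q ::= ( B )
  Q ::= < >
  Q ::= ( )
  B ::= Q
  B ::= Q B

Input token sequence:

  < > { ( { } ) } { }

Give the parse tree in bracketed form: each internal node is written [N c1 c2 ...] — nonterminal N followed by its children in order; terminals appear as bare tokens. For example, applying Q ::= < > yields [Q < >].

[B [Q < >] [B [Q { [B [Q ( [B [Q { }]] )]] }] [B [Q { }]]]]

B
Q B
< > B
< > Q B
< > { B } B
< > { Q } B
< > { ( B ) } B
< > { ( Q ) } B
< > { ( { } ) } B
< > { ( { } ) } Q
< > { ( { } ) } { }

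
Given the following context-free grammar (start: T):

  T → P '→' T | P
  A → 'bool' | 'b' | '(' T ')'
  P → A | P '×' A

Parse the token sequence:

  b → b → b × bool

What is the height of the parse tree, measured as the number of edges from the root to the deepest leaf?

6

[T [P [A b]] → [T [P [A b]] → [T [P [P [A b]] × [A bool]]]]]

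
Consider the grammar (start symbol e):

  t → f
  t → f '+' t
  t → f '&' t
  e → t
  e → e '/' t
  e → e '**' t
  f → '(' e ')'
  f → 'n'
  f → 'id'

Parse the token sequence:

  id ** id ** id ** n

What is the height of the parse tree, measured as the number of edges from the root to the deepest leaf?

[e [e [e [e [t [f id]]] ** [t [f id]]] ** [t [f id]]] ** [t [f n]]]

6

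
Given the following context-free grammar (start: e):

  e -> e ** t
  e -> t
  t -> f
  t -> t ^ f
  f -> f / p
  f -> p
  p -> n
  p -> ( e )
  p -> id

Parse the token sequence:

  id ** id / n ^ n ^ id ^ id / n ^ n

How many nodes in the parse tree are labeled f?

[e [e [t [f [p id]]]] ** [t [t [t [t [t [f [f [p id]] / [p n]]] ^ [f [p n]]] ^ [f [p id]]] ^ [f [f [p id]] / [p n]]] ^ [f [p n]]]]

8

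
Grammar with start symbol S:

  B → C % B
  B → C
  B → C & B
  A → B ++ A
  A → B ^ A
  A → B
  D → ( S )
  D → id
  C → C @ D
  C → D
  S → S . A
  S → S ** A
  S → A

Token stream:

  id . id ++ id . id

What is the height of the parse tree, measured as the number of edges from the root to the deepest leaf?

7

[S [S [S [A [B [C [D id]]]]] . [A [B [C [D id]]] ++ [A [B [C [D id]]]]]] . [A [B [C [D id]]]]]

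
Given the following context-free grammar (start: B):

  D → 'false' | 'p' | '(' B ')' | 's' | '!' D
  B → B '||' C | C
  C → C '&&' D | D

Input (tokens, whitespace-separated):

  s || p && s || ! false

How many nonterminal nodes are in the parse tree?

[B [B [B [C [D s]]] || [C [C [D p]] && [D s]]] || [C [D ! [D false]]]]

12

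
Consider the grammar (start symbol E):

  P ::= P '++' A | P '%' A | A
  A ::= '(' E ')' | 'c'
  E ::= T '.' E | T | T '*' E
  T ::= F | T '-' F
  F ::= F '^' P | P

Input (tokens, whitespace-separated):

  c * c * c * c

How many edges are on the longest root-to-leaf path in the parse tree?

8

[E [T [F [P [A c]]]] * [E [T [F [P [A c]]]] * [E [T [F [P [A c]]]] * [E [T [F [P [A c]]]]]]]]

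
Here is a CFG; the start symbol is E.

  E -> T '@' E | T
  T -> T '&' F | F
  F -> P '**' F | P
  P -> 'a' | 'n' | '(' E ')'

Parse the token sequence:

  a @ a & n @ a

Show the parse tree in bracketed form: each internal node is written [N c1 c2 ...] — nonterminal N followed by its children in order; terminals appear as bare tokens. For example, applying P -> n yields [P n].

E
T @ E
F @ E
P @ E
a @ E
a @ T @ E
a @ T & F @ E
a @ F & F @ E
a @ P & F @ E
a @ a & F @ E
a @ a & P @ E
a @ a & n @ E
a @ a & n @ T
a @ a & n @ F
a @ a & n @ P
a @ a & n @ a

[E [T [F [P a]]] @ [E [T [T [F [P a]]] & [F [P n]]] @ [E [T [F [P a]]]]]]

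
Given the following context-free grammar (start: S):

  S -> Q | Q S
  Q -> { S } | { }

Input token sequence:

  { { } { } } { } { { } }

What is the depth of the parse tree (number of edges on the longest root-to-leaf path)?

[S [Q { [S [Q { }] [S [Q { }]]] }] [S [Q { }] [S [Q { [S [Q { }]] }]]]]

6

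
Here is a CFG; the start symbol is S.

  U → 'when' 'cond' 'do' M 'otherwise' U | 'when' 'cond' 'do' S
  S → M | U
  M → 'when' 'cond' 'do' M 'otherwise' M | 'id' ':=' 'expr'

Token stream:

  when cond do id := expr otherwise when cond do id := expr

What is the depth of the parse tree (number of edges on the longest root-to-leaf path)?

[S [U when cond do [M id := expr] otherwise [U when cond do [S [M id := expr]]]]]

5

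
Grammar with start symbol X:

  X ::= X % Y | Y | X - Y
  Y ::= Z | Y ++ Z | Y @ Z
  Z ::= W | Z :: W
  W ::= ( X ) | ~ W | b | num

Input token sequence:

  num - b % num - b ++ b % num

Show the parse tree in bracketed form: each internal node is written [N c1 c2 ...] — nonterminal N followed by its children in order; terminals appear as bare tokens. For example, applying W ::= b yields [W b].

[X [X [X [X [X [Y [Z [W num]]]] - [Y [Z [W b]]]] % [Y [Z [W num]]]] - [Y [Y [Z [W b]]] ++ [Z [W b]]]] % [Y [Z [W num]]]]

X
X % Y
X - Y % Y
X % Y - Y % Y
X - Y % Y - Y % Y
Y - Y % Y - Y % Y
Z - Y % Y - Y % Y
W - Y % Y - Y % Y
num - Y % Y - Y % Y
num - Z % Y - Y % Y
num - W % Y - Y % Y
num - b % Y - Y % Y
num - b % Z - Y % Y
num - b % W - Y % Y
num - b % num - Y % Y
num - b % num - Y ++ Z % Y
num - b % num - Z ++ Z % Y
num - b % num - W ++ Z % Y
num - b % num - b ++ Z % Y
num - b % num - b ++ W % Y
num - b % num - b ++ b % Y
num - b % num - b ++ b % Z
num - b % num - b ++ b % W
num - b % num - b ++ b % num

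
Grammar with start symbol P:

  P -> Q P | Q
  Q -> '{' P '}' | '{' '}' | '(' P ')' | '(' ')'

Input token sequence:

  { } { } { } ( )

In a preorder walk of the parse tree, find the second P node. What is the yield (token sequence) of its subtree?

[P [Q { }] [P [Q { }] [P [Q { }] [P [Q ( )]]]]]

{ } { } ( )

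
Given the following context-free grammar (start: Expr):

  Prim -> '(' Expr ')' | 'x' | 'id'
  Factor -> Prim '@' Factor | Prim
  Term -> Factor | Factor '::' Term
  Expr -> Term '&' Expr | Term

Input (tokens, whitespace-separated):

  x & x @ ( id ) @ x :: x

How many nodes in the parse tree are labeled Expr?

[Expr [Term [Factor [Prim x]]] & [Expr [Term [Factor [Prim x] @ [Factor [Prim ( [Expr [Term [Factor [Prim id]]]] )] @ [Factor [Prim x]]]] :: [Term [Factor [Prim x]]]]]]

3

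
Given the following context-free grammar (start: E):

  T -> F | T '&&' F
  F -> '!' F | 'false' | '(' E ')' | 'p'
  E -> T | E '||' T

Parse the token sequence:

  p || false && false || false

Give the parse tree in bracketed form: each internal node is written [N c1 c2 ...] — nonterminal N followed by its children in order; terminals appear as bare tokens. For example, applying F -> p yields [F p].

E
E || T
E || T || T
T || T || T
F || T || T
p || T || T
p || T && F || T
p || F && F || T
p || false && F || T
p || false && false || T
p || false && false || F
p || false && false || false

[E [E [E [T [F p]]] || [T [T [F false]] && [F false]]] || [T [F false]]]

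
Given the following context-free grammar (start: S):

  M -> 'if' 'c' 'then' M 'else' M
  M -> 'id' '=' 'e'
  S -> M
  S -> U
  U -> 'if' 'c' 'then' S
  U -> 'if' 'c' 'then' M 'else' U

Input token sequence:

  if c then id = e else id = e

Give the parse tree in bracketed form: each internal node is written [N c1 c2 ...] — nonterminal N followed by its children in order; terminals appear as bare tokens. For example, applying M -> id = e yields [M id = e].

S
M
if c then M else M
if c then id = e else M
if c then id = e else id = e

[S [M if c then [M id = e] else [M id = e]]]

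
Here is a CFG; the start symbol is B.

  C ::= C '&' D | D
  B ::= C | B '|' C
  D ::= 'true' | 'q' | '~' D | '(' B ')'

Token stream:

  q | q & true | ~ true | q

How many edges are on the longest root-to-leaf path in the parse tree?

[B [B [B [B [C [D q]]] | [C [C [D q]] & [D true]]] | [C [D ~ [D true]]]] | [C [D q]]]

6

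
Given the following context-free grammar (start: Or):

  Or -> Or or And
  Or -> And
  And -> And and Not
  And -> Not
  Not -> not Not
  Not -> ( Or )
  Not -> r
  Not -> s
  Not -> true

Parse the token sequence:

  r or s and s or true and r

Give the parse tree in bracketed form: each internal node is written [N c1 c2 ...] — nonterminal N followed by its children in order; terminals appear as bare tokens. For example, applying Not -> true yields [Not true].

[Or [Or [Or [And [Not r]]] or [And [And [Not s]] and [Not s]]] or [And [And [Not true]] and [Not r]]]

Or
Or or And
Or or And or And
And or And or And
Not or And or And
r or And or And
r or And and Not or And
r or Not and Not or And
r or s and Not or And
r or s and s or And
r or s and s or And and Not
r or s and s or Not and Not
r or s and s or true and Not
r or s and s or true and r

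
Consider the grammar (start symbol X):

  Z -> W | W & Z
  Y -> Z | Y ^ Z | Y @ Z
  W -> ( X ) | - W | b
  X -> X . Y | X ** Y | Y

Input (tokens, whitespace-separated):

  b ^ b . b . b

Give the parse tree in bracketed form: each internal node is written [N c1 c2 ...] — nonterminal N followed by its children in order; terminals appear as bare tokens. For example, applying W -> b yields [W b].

[X [X [X [Y [Y [Z [W b]]] ^ [Z [W b]]]] . [Y [Z [W b]]]] . [Y [Z [W b]]]]

X
X . Y
X . Y . Y
Y . Y . Y
Y ^ Z . Y . Y
Z ^ Z . Y . Y
W ^ Z . Y . Y
b ^ Z . Y . Y
b ^ W . Y . Y
b ^ b . Y . Y
b ^ b . Z . Y
b ^ b . W . Y
b ^ b . b . Y
b ^ b . b . Z
b ^ b . b . W
b ^ b . b . b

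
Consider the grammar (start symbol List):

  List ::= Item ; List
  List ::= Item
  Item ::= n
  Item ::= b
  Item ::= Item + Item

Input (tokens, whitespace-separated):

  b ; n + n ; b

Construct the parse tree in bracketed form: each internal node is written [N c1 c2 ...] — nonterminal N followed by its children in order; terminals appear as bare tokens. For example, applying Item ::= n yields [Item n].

[List [Item b] ; [List [Item [Item n] + [Item n]] ; [List [Item b]]]]

List
Item ; List
b ; List
b ; Item ; List
b ; Item + Item ; List
b ; n + Item ; List
b ; n + n ; List
b ; n + n ; Item
b ; n + n ; b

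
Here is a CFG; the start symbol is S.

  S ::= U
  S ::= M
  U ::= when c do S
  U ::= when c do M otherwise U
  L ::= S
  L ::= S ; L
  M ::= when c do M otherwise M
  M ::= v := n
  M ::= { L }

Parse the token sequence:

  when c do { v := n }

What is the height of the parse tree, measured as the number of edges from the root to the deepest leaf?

7

[S [U when c do [S [M { [L [S [M v := n]]] }]]]]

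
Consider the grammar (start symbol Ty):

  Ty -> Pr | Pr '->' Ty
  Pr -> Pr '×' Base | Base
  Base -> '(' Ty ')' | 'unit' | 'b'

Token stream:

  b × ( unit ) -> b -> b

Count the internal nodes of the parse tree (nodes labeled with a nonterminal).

14

[Ty [Pr [Pr [Base b]] × [Base ( [Ty [Pr [Base unit]]] )]] -> [Ty [Pr [Base b]] -> [Ty [Pr [Base b]]]]]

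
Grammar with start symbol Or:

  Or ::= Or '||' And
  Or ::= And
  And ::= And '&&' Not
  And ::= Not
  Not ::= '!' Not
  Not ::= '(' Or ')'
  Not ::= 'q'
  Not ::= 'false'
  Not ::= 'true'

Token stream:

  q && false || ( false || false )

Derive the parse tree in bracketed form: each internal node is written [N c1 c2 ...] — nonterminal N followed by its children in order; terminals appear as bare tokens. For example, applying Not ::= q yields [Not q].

Or
Or || And
And || And
And && Not || And
Not && Not || And
q && Not || And
q && false || And
q && false || Not
q && false || ( Or )
q && false || ( Or || And )
q && false || ( And || And )
q && false || ( Not || And )
q && false || ( false || And )
q && false || ( false || Not )
q && false || ( false || false )

[Or [Or [And [And [Not q]] && [Not false]]] || [And [Not ( [Or [Or [And [Not false]]] || [And [Not false]]] )]]]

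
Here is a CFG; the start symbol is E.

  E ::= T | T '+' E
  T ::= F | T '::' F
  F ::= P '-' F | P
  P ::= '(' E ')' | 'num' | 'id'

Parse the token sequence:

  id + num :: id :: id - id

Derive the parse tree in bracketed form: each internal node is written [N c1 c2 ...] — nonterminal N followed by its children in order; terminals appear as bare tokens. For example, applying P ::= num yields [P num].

[E [T [F [P id]]] + [E [T [T [T [F [P num]]] :: [F [P id]]] :: [F [P id] - [F [P id]]]]]]

E
T + E
F + E
P + E
id + E
id + T
id + T :: F
id + T :: F :: F
id + F :: F :: F
id + P :: F :: F
id + num :: F :: F
id + num :: P :: F
id + num :: id :: F
id + num :: id :: P - F
id + num :: id :: id - F
id + num :: id :: id - P
id + num :: id :: id - id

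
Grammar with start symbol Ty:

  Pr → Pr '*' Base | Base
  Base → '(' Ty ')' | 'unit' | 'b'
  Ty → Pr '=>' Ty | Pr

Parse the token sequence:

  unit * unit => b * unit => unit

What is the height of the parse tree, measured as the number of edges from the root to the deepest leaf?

5

[Ty [Pr [Pr [Base unit]] * [Base unit]] => [Ty [Pr [Pr [Base b]] * [Base unit]] => [Ty [Pr [Base unit]]]]]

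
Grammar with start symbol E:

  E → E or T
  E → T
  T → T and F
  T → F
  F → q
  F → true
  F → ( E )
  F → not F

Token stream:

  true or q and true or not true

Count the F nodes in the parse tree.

5

[E [E [E [T [F true]]] or [T [T [F q]] and [F true]]] or [T [F not [F true]]]]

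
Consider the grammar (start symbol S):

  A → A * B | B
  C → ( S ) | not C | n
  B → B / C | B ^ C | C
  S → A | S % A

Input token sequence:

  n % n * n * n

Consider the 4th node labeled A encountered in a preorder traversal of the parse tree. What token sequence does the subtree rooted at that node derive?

[S [S [A [B [C n]]]] % [A [A [A [B [C n]]] * [B [C n]]] * [B [C n]]]]

n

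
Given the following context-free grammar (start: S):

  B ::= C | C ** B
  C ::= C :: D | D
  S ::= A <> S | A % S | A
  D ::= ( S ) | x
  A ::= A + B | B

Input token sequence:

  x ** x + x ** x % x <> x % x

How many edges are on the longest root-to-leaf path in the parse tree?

[S [A [A [B [C [D x]] ** [B [C [D x]]]]] + [B [C [D x]] ** [B [C [D x]]]]] % [S [A [B [C [D x]]]] <> [S [A [B [C [D x]]]] % [S [A [B [C [D x]]]]]]]]

8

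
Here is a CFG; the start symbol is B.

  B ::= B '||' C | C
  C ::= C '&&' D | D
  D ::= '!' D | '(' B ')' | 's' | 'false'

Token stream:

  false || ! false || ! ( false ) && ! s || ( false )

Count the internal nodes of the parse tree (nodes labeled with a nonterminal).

[B [B [B [B [C [D false]]] || [C [D ! [D false]]]] || [C [C [D ! [D ( [B [C [D false]]] )]]] && [D ! [D s]]]] || [C [D ( [B [C [D false]]] )]]]

23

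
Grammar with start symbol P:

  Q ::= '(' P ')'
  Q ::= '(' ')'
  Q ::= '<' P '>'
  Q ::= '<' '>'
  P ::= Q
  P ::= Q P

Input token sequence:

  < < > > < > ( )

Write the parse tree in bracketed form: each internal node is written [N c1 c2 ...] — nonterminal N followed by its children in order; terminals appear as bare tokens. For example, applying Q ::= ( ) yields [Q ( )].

P
Q P
< P > P
< Q > P
< < > > P
< < > > Q P
< < > > < > P
< < > > < > Q
< < > > < > ( )

[P [Q < [P [Q < >]] >] [P [Q < >] [P [Q ( )]]]]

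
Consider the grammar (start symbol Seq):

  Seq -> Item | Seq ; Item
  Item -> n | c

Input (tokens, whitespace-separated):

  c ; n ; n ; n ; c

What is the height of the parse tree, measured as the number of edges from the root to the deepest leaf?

6

[Seq [Seq [Seq [Seq [Seq [Item c]] ; [Item n]] ; [Item n]] ; [Item n]] ; [Item c]]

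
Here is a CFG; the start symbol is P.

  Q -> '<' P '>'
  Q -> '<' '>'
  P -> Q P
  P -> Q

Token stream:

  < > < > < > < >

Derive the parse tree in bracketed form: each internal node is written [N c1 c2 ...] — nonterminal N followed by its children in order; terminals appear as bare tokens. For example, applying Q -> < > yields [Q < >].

P
Q P
< > P
< > Q P
< > < > P
< > < > Q P
< > < > < > P
< > < > < > Q
< > < > < > < >

[P [Q < >] [P [Q < >] [P [Q < >] [P [Q < >]]]]]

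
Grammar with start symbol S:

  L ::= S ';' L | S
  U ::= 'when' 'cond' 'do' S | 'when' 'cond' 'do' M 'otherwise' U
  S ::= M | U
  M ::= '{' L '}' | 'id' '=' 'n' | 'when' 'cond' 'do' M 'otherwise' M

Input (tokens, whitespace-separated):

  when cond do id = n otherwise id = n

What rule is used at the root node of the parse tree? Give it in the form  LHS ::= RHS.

[S [M when cond do [M id = n] otherwise [M id = n]]]

S ::= M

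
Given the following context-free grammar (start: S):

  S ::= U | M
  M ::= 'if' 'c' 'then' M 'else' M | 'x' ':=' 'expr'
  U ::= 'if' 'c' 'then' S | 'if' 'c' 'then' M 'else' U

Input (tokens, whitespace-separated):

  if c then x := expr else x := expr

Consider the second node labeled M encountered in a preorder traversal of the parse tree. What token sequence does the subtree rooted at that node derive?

[S [M if c then [M x := expr] else [M x := expr]]]

x := expr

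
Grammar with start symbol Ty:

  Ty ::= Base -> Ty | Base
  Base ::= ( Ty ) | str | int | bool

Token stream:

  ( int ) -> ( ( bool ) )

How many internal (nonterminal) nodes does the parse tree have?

10

[Ty [Base ( [Ty [Base int]] )] -> [Ty [Base ( [Ty [Base ( [Ty [Base bool]] )]] )]]]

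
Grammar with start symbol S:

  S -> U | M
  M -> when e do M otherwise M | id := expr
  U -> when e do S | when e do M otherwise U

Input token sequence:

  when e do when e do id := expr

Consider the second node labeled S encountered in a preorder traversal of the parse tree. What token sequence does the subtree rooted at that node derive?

when e do id := expr

[S [U when e do [S [U when e do [S [M id := expr]]]]]]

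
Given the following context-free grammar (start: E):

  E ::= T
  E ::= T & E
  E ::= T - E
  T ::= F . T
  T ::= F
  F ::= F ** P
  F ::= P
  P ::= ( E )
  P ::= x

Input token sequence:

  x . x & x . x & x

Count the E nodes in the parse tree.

3

[E [T [F [P x]] . [T [F [P x]]]] & [E [T [F [P x]] . [T [F [P x]]]] & [E [T [F [P x]]]]]]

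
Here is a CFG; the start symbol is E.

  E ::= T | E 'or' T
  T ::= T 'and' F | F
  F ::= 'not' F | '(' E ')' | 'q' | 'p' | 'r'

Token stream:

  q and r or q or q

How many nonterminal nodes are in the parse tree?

11

[E [E [E [T [T [F q]] and [F r]]] or [T [F q]]] or [T [F q]]]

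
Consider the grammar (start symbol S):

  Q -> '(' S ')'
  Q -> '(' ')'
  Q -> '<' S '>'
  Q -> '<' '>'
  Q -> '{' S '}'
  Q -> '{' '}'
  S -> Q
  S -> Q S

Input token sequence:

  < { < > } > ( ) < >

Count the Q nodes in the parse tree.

5

[S [Q < [S [Q { [S [Q < >]] }]] >] [S [Q ( )] [S [Q < >]]]]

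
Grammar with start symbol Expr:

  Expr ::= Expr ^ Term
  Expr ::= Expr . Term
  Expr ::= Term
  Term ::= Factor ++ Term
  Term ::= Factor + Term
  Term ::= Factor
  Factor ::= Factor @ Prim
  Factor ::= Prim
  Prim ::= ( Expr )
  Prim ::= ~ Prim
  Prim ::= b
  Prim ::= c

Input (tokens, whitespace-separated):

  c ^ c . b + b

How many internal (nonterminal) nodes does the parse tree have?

[Expr [Expr [Expr [Term [Factor [Prim c]]]] ^ [Term [Factor [Prim c]]]] . [Term [Factor [Prim b]] + [Term [Factor [Prim b]]]]]

15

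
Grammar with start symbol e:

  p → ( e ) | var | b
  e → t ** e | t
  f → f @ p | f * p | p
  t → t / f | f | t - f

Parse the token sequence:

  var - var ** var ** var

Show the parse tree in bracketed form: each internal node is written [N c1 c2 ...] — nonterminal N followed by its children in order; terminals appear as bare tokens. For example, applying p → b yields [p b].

[e [t [t [f [p var]]] - [f [p var]]] ** [e [t [f [p var]]] ** [e [t [f [p var]]]]]]

e
t ** e
t - f ** e
f - f ** e
p - f ** e
var - f ** e
var - p ** e
var - var ** e
var - var ** t ** e
var - var ** f ** e
var - var ** p ** e
var - var ** var ** e
var - var ** var ** t
var - var ** var ** f
var - var ** var ** p
var - var ** var ** var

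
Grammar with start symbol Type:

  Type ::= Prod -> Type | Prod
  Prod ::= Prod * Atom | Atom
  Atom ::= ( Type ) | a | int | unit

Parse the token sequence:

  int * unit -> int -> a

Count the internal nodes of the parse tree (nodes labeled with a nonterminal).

[Type [Prod [Prod [Atom int]] * [Atom unit]] -> [Type [Prod [Atom int]] -> [Type [Prod [Atom a]]]]]

11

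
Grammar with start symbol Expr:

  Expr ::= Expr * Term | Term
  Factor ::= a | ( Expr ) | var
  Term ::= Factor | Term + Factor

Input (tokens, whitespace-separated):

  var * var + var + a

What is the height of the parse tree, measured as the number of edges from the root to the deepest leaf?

[Expr [Expr [Term [Factor var]]] * [Term [Term [Term [Factor var]] + [Factor var]] + [Factor a]]]

5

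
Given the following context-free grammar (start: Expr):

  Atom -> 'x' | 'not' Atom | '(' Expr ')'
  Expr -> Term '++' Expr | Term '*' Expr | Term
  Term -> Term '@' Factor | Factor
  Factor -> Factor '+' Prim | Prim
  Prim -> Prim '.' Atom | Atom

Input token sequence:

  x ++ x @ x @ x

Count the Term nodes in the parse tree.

4

[Expr [Term [Factor [Prim [Atom x]]]] ++ [Expr [Term [Term [Term [Factor [Prim [Atom x]]]] @ [Factor [Prim [Atom x]]]] @ [Factor [Prim [Atom x]]]]]]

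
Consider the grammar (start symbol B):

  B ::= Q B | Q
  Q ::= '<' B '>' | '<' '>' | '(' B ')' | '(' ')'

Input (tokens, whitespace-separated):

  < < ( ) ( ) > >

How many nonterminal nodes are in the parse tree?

[B [Q < [B [Q < [B [Q ( )] [B [Q ( )]]] >]] >]]

8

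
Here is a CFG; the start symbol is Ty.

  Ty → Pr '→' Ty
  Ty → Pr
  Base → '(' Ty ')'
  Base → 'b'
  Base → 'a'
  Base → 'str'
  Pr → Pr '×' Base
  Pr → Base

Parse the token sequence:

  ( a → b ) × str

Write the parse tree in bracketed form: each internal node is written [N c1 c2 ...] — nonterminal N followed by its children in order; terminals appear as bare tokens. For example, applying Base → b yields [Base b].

[Ty [Pr [Pr [Base ( [Ty [Pr [Base a]] → [Ty [Pr [Base b]]]] )]] × [Base str]]]

Ty
Pr
Pr × Base
Base × Base
( Ty ) × Base
( Pr → Ty ) × Base
( Base → Ty ) × Base
( a → Ty ) × Base
( a → Pr ) × Base
( a → Base ) × Base
( a → b ) × Base
( a → b ) × str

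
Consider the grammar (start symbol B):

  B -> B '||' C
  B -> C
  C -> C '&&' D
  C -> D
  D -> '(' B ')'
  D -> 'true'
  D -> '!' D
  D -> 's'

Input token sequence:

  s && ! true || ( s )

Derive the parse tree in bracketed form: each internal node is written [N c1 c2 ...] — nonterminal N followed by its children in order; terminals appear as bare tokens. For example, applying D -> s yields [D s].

[B [B [C [C [D s]] && [D ! [D true]]]] || [C [D ( [B [C [D s]]] )]]]

B
B || C
C || C
C && D || C
D && D || C
s && D || C
s && ! D || C
s && ! true || C
s && ! true || D
s && ! true || ( B )
s && ! true || ( C )
s && ! true || ( D )
s && ! true || ( s )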